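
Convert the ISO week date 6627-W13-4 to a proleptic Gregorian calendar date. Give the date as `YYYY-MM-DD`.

ISO week 1 of 6627 is the week containing the first Thursday of 6627.
Week 13, day 4 (Thursday) lands on 6627-03-29.

6627-03-29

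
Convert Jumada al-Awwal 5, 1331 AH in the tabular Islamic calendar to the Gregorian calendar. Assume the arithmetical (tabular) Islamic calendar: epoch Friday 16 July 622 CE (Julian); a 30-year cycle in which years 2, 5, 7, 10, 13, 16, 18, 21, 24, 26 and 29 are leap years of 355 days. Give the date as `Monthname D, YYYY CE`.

Julian Day Number of the source date = 2419870.
Converting JDN 2419870 to the Gregorian calendar gives 12 April 1913 CE.

April 12, 1913 CE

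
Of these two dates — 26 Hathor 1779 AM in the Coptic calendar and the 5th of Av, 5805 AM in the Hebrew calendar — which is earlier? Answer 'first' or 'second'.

Converting both to JDN: 2474529 vs 2468181; the smaller is the second.

second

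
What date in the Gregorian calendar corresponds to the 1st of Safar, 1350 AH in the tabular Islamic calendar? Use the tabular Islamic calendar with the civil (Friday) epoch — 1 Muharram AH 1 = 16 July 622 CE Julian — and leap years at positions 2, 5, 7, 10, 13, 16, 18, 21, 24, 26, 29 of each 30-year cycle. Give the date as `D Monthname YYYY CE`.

Both dates share Julian Day Number 2426511; in the Gregorian calendar that is 18 June 1931 CE.

18 June 1931 CE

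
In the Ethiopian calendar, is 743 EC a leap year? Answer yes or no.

yes

743 mod 4 = 3; in the Ethiopian calendar a year is leap when year mod 4 = 3, so it is a leap year.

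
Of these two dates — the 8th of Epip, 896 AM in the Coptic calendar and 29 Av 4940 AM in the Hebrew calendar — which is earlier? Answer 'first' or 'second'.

First date → JDN 2152236; second date → JDN 2152287.
JDN 2152236 < JDN 2152287, so the first date is earlier.

first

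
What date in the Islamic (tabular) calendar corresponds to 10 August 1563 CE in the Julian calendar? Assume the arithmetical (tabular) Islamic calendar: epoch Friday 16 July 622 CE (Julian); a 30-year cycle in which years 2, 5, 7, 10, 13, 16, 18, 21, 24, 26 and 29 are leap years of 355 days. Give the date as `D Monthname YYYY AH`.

20 Dhu al-Hijjah 970 AH

Both dates share Julian Day Number 2292165; in the tabular Islamic calendar that is 20 Dhu al-Hijjah 970 AH.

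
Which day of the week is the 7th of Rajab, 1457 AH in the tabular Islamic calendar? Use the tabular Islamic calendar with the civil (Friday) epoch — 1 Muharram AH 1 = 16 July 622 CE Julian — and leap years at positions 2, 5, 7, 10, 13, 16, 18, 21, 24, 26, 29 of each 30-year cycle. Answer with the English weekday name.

Equivalently 10 September 2035 Gregorian, JDN 2464581.
2464581 ≡ 0 (mod 7); counting from Monday = 0 gives Monday.

Monday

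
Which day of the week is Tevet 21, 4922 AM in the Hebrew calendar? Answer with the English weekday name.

This is JDN 2145487 (16 January 1162 Gregorian).
Since JDN mod 7 = 1 (0 = Monday), the day is Tuesday.

Tuesday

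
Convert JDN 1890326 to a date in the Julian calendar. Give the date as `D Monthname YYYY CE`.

The proleptic Gregorian equivalent of JDN 1890326 is 8 June 463.
In the Julian calendar that day is 7 June 463 CE.

7 June 463 CE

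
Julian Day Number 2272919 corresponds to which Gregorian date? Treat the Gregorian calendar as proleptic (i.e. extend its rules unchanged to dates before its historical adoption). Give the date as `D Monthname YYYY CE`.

Counting from JDN 2299161 = 15 Oct 1582 gives an offset of -26242 days.

10 December 1510 CE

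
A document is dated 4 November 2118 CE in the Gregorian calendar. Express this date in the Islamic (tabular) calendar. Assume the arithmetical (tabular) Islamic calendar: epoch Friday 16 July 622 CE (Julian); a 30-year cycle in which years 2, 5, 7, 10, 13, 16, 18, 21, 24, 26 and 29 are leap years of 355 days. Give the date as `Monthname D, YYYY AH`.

Rabi' al-Awwal 20, 1543 AH

Both dates share Julian Day Number 2494951; in the tabular Islamic calendar that is 20 Rabi' al-Awwal 1543 AH.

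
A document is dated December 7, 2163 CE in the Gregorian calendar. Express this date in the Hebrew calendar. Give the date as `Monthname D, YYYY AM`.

Both dates share Julian Day Number 2511420; in the Hebrew calendar that is 11 Kislev 5924 AM.

Kislev 11, 5924 AM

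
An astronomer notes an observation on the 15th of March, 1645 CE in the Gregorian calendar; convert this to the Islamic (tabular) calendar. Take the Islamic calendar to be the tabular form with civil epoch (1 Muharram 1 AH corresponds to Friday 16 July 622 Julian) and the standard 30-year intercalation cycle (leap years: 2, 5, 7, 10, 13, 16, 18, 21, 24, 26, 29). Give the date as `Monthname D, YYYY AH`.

Muharram 17, 1055 AH

Both dates share Julian Day Number 2321958; in the tabular Islamic calendar that is 17 Muharram 1055 AH.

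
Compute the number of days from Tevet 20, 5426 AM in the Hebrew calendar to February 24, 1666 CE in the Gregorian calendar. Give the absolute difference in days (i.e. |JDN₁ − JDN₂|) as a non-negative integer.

First date → JDN 2329551; second date → JDN 2329609.
The interval is |2329551 − 2329609| = 58 days.

58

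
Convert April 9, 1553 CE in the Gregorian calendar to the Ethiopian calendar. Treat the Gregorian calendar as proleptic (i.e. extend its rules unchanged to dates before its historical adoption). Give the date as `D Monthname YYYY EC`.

4 Miyazya 1545 EC

Julian Day Number of the source date = 2288380.
Converting JDN 2288380 to the Ethiopian calendar gives 4 Miyazya 1545 EC.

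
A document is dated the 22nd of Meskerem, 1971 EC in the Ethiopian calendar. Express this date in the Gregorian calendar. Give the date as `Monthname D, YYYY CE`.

Both dates share Julian Day Number 2443784; in the Gregorian calendar that is 2 October 1978 CE.

October 2, 1978 CE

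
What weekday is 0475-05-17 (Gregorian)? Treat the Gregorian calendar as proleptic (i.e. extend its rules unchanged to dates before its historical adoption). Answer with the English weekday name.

1894687 ≡ 4 (mod 7); counting from Monday = 0 gives Friday.

Friday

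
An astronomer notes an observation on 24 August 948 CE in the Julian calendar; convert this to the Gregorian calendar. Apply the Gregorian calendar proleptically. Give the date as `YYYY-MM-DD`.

0948-08-29

For dates in this range the Gregorian date is 5 days ahead of the Julian.
24 August 948 Julian + 5 days → 29 August 948 Gregorian.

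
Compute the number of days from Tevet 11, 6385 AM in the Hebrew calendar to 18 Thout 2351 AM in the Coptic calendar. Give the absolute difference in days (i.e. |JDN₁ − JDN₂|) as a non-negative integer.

JDN of the first date = 2679833.
JDN of the second date = 2683384.
|2683384 − 2679833| = 3551.

3551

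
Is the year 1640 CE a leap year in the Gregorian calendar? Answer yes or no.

yes

1640 is divisible by 4 and not by 100, so it is a leap year.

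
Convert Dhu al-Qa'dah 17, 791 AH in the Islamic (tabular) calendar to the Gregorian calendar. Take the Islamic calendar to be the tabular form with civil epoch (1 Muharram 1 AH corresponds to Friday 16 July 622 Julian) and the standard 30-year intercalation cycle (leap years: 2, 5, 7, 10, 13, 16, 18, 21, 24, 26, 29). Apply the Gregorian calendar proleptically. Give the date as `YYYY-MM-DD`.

Both dates share Julian Day Number 2228701; in the Gregorian calendar that is 15 November 1389 CE.

1389-11-15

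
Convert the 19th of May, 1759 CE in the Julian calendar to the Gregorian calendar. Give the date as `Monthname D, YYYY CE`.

May 30, 1759 CE

The Julian–Gregorian offset here is 11 days (Julian trailing).
19 May 1759 Julian + 11 days → 30 May 1759 Gregorian.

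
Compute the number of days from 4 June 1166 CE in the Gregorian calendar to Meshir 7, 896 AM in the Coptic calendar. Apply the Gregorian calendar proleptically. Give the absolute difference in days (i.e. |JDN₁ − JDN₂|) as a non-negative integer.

First date → JDN 2147087; second date → JDN 2152085.
The interval is |2147087 − 2152085| = 4998 days.

4998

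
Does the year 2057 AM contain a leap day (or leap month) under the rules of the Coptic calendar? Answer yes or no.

2057 mod 4 = 1; in the Coptic calendar a year is leap when year mod 4 = 3, so it is a common year.

no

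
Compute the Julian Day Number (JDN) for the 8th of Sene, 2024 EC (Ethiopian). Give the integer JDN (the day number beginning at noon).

2463399

Equivalently 15 June 2032 (Gregorian).
JDN 2400001 is 17 November 1858 CE (Gregorian), MJD 0; the target day is +63398 days from there, so JDN = 2463399.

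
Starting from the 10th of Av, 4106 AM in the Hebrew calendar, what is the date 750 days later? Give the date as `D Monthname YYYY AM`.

23 Av 4108 AM

The starting date is JDN 1847631; 1847631 + 750 = 1848381.
JDN 1848381 corresponds to 23 Av 4108 AM.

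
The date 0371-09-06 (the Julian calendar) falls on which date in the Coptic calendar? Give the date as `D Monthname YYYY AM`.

Julian Day Number of the source date = 1856814.
Converting JDN 1856814 to the Coptic calendar gives 8 Thout 88 AM.

8 Thout 88 AM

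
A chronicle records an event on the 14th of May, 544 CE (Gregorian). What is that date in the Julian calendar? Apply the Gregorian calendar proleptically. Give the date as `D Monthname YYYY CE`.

At this point the Julian calendar is 2 days behind the Gregorian.
14 May 544 Gregorian − 2 days → 12 May 544 Julian.

12 May 544 CE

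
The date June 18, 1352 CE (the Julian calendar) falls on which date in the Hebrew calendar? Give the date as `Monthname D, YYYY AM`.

The source date corresponds to 26 June 1352 in the proleptic Gregorian calendar (JDN 2215045).
That day falls on 5 Tammuz 5112 AM in the Hebrew calendar.

Tammuz 5, 5112 AM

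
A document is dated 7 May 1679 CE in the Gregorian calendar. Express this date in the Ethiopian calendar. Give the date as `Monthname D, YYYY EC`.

Ginbot 2, 1671 EC

Both dates share Julian Day Number 2334429; in the Ethiopian calendar that is 2 Ginbot 1671 EC.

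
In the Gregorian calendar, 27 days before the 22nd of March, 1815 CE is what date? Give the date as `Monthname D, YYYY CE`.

February 23, 1815 CE

JDN of the 22nd of March, 1815 CE = 2384055.
2384055 − 27 = 2384028.
JDN 2384028 in the Gregorian calendar is February 23, 1815 CE.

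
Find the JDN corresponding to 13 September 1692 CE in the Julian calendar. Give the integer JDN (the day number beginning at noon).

In the Gregorian calendar the same day is 23 September 1692.
JDN 2451545 is 1 January 2000 CE (Gregorian); the target day is −112228 days from there, so JDN = 2339317.

2339317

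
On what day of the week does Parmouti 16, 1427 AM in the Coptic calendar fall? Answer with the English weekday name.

This is JDN 2346101 (22 April 1711 Gregorian).
Since JDN mod 7 = 2 (0 = Monday), the day is Wednesday.

Wednesday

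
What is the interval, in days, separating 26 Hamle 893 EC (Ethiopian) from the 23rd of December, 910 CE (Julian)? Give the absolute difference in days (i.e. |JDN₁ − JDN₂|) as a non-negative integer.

3443

JDN of the first date = 2050349.
JDN of the second date = 2053792.
|2053792 − 2050349| = 3443.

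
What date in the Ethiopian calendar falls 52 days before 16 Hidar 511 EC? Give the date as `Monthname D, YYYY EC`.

The starting date is JDN 1910573; 1910573 − 52 = 1910521.
JDN 1910521 corresponds to Meskerem 24, 511 EC.

Meskerem 24, 511 EC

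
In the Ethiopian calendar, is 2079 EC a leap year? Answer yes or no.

2079 mod 4 = 3; in the Ethiopian calendar a year is leap when year mod 4 = 3, so it is a leap year.

yes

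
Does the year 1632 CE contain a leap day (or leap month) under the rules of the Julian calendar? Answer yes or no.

yes

1632 mod 4 = 0, so it is a leap year in the Julian calendar.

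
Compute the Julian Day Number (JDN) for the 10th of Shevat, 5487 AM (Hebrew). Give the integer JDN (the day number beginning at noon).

Equivalently 1 February 1727 (Gregorian).
JDN 2400001 is 17 November 1858 CE (Gregorian), MJD 0; the target day is −48136 days from there, so JDN = 2351865.

2351865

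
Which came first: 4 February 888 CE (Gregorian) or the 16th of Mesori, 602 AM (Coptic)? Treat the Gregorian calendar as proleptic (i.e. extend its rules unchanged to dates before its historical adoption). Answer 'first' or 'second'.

The two dates have Julian Day Numbers 2045430 and 2044890 respectively.
Since 2044890 < 2045430, the second date comes first.

second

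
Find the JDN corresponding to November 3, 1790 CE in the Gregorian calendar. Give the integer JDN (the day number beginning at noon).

2375151

JDN 2400001 is 17 November 1858 CE (Gregorian), MJD 0; the target day is −24850 days from there, so JDN = 2375151.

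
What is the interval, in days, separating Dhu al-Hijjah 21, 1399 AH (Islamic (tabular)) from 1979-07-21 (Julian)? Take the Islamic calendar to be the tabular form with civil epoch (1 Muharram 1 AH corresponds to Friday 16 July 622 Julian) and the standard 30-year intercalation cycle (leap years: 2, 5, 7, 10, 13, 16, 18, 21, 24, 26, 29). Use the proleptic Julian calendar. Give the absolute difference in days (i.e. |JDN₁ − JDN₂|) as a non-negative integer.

First date → JDN 2444190; second date → JDN 2444089.
The interval is |2444190 − 2444089| = 101 days.

101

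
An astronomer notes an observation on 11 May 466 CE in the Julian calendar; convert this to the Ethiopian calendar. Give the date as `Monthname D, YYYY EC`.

Ginbot 16, 458 EC

The source date corresponds to 12 May 466 in the proleptic Gregorian calendar (JDN 1891395).
That day falls on 16 Ginbot 458 EC in the Ethiopian calendar.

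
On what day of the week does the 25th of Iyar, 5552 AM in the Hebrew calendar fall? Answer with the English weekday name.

Thursday

In the Gregorian calendar this is 17 May 1792 (JDN 2375712).
Since JDN mod 7 = 3 (0 = Monday), the day is Thursday.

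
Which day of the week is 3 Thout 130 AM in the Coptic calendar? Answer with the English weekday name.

Equivalently 1 September 413 Gregorian, JDN 1872149.
1872149 ≡ 6 (mod 7); counting from Monday = 0 gives Sunday.

Sunday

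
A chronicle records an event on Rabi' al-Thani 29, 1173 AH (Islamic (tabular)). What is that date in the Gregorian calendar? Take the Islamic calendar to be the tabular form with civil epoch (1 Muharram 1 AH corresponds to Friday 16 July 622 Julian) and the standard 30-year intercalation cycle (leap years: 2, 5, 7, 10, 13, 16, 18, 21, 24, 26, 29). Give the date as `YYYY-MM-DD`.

1759-12-20

Julian Day Number of the source date = 2363875.
Converting JDN 2363875 to the Gregorian calendar gives 20 December 1759 CE.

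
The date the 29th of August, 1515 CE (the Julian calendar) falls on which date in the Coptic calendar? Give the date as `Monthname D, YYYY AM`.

Pi Kogi Enavot 6, 1231 AM

Both dates share Julian Day Number 2274652; in the Coptic calendar that is 6 Pi Kogi Enavot 1231 AM.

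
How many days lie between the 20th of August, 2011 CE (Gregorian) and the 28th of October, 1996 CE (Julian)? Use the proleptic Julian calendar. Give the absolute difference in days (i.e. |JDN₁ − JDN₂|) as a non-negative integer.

5396

First date → JDN 2455794; second date → JDN 2450398.
The interval is |2455794 − 2450398| = 5396 days.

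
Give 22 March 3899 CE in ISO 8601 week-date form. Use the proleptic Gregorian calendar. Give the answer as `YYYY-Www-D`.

The weekday is Wednesday (ISO weekday 3).
That Wednesday belongs to ISO week 12 of ISO year 3899.

3899-W12-3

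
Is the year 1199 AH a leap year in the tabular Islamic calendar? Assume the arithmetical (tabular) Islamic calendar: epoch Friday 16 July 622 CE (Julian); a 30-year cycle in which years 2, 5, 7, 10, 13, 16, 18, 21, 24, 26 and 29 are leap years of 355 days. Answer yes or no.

yes

Year 1199 AH is year 29 of its 30-year cycle; leap positions are 2, 5, 7, 10, 13, 16, 18, 21, 24, 26, 29, so it is a leap year (355 days).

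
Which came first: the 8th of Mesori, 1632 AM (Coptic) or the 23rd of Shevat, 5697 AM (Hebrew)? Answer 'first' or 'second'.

first

Converting both to JDN: 2421090 vs 2428569; the smaller is the first.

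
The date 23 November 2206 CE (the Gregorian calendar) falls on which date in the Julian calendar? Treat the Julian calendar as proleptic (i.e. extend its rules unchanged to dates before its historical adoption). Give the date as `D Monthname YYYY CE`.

The Julian–Gregorian offset here is 15 days (Julian trailing).
23 November 2206 Gregorian − 15 days → 8 November 2206 Julian.

8 November 2206 CE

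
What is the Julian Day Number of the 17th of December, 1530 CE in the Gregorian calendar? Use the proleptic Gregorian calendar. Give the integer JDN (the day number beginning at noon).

2280231

JDN 2400001 is 17 November 1858 CE (Gregorian), MJD 0; the target day is −119770 days from there, so JDN = 2280231.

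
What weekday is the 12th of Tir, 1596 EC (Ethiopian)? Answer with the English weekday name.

Equivalently 18 January 1604 Gregorian, JDN 2306926.
JDN 2306926 mod 7 = 6, and JDN 0 was a Monday, so this is a Sunday.

Sunday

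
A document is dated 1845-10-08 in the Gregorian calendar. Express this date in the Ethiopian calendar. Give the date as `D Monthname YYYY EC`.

29 Meskerem 1838 EC

Julian Day Number of the source date = 2395213.
Converting JDN 2395213 to the Ethiopian calendar gives 29 Meskerem 1838 EC.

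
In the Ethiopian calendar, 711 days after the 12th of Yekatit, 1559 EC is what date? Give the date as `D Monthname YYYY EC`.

Counting 711 days forward from JDN 2293441 reaches JDN 2294152, which is 22 Tir 1561 EC.

22 Tir 1561 EC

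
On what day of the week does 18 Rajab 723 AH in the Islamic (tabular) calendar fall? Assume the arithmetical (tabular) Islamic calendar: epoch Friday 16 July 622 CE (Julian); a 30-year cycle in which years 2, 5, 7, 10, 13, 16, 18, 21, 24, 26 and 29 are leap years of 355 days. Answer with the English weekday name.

This is JDN 2204487 (31 July 1323 Gregorian).
2204487 ≡ 5 (mod 7); counting from Monday = 0 gives Saturday.

Saturday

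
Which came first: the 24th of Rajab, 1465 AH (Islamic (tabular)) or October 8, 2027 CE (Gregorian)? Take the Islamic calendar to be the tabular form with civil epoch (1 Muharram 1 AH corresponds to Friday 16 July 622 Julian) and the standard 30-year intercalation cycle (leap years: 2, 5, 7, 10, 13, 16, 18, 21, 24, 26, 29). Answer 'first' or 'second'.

First date → JDN 2467433; second date → JDN 2461687.
JDN 2461687 < JDN 2467433, so the second date is earlier.

second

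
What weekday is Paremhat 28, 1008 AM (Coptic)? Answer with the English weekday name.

Monday

Equivalently 31 March 1292 Gregorian, JDN 2193044.
Since JDN mod 7 = 0 (0 = Monday), the day is Monday.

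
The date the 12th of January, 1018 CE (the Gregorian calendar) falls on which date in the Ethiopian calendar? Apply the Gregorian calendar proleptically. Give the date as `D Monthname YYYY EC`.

11 Tir 1010 EC

Julian Day Number of the source date = 2092888.
Converting JDN 2092888 to the Ethiopian calendar gives 11 Tir 1010 EC.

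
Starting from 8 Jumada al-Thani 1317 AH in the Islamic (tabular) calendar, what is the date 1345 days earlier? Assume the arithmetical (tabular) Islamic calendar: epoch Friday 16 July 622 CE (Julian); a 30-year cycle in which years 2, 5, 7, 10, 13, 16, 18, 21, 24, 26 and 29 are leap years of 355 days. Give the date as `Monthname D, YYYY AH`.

Counting 1345 days back from JDN 2414942 reaches JDN 2413597, which is Sha'ban 22, 1313 AH.

Sha'ban 22, 1313 AH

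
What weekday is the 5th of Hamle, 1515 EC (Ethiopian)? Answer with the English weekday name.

Monday

In the proleptic Gregorian calendar this is 9 July 1523 (JDN 2277513).
2277513 ≡ 0 (mod 7); counting from Monday = 0 gives Monday.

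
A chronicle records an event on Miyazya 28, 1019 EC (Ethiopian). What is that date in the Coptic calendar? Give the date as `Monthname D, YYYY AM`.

Both dates share Julian Day Number 2096282; in the Coptic calendar that is 28 Parmouti 743 AM.

Parmouti 28, 743 AM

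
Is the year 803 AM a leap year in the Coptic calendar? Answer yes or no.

yes

803 mod 4 = 3; in the Coptic calendar a year is leap when year mod 4 = 3, so it is a leap year.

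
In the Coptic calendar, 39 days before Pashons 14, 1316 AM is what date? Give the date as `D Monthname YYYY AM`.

Counting 39 days back from JDN 2305587 reaches JDN 2305548, which is 5 Parmouti 1316 AM.

5 Parmouti 1316 AM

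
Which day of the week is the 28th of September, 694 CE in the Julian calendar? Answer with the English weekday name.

Equivalently 1 October 694 Gregorian, JDN 1974812.
Since JDN mod 7 = 0 (0 = Monday), the day is Monday.

Monday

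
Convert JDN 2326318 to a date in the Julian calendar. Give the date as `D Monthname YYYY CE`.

10 February 1657 CE

The Gregorian equivalent of JDN 2326318 is 20 February 1657.
In the Julian calendar that day is 10 February 1657 CE.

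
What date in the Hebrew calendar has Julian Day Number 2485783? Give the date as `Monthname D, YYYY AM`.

The Gregorian equivalent of JDN 2485783 is 27 September 2093.
In the Hebrew calendar that day is Tishrei 7, 5854 AM.

Tishrei 7, 5854 AM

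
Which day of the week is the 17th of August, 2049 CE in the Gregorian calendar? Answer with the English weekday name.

Tuesday

2469671 ≡ 1 (mod 7); counting from Monday = 0 gives Tuesday.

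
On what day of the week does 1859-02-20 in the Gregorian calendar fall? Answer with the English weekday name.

Sunday

JDN 2400096 mod 7 = 6, and JDN 0 was a Monday, so this is a Sunday.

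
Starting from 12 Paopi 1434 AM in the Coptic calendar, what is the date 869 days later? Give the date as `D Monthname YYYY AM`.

Counting 869 days forward from JDN 2348474 reaches JDN 2349343, which is 30 Meshir 1436 AM.

30 Meshir 1436 AM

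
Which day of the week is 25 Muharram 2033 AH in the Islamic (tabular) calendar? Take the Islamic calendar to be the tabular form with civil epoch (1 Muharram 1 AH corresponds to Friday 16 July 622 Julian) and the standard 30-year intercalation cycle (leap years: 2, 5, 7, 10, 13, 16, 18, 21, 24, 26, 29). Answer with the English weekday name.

This is JDN 2668537 (7 February 2594 Gregorian).
Since JDN mod 7 = 4 (0 = Monday), the day is Friday.

Friday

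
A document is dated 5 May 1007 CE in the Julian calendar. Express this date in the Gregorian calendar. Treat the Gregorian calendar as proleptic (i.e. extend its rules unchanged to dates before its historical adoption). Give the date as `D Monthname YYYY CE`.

At this point the Julian calendar is 6 days behind the Gregorian.
5 May 1007 Julian + 6 days → 11 May 1007 Gregorian.

11 May 1007 CE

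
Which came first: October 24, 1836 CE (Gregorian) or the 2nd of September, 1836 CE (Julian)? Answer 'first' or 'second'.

second

Converting both to JDN: 2391942 vs 2391902; the smaller is the second.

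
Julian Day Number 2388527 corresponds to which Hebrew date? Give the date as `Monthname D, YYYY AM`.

Sivan 24, 5587 AM

The Gregorian equivalent of JDN 2388527 is 19 June 1827.
In the Hebrew calendar that day is Sivan 24, 5587 AM.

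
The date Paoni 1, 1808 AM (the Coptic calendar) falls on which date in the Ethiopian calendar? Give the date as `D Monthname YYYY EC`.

1 Sene 2084 EC

The source date corresponds to 8 June 2092 in the Gregorian calendar (JDN 2485307).
That day falls on 1 Sene 2084 EC in the Ethiopian calendar.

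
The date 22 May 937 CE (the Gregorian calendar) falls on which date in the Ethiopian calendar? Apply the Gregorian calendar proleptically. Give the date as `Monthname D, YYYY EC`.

Ginbot 22, 929 EC

Both dates share Julian Day Number 2063434; in the Ethiopian calendar that is 22 Ginbot 929 EC.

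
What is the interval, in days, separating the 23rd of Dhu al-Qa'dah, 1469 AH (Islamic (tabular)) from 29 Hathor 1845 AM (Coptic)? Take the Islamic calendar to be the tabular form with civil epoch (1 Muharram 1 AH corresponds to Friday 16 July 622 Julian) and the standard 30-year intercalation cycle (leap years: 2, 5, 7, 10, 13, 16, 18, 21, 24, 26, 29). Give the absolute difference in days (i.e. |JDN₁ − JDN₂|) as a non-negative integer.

29672

First date → JDN 2468967; second date → JDN 2498639.
The interval is |2468967 − 2498639| = 29672 days.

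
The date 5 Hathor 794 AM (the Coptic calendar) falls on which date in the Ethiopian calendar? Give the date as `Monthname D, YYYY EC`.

Julian Day Number of the source date = 2114737.
Converting JDN 2114737 to the Ethiopian calendar gives 5 Hidar 1070 EC.

Hidar 5, 1070 EC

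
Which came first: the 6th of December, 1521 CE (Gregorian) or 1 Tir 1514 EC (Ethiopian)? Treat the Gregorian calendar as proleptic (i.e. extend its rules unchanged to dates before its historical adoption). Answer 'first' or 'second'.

first

Converting both to JDN: 2276933 vs 2276964; the smaller is the first.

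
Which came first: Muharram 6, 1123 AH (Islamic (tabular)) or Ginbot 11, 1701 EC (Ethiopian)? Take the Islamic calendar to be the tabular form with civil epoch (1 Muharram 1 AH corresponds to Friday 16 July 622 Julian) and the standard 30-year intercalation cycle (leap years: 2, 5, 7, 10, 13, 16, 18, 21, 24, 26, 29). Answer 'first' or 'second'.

Converting both to JDN: 2346044 vs 2345396; the smaller is the second.

second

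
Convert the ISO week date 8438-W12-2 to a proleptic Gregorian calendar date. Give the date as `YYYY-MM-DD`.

ISO week 1 of 8438 is the week containing the first Thursday of 8438.
Week 12, day 2 (Tuesday) lands on 8438-03-23.

8438-03-23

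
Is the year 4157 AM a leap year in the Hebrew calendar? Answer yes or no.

Hebrew year 4157 is year 15 of its 19-year Metonic cycle; leap years are at positions 3, 6, 8, 11, 14, 17, 19, so it is a common year (12 months).

no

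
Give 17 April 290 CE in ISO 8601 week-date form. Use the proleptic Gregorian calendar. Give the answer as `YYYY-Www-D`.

0290-W16-4

The weekday is Thursday (ISO weekday 4).
That Thursday belongs to ISO week 16 of ISO year 290.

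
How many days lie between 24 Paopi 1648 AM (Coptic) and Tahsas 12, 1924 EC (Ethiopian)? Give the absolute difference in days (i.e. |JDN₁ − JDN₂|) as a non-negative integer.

48

First date → JDN 2426650; second date → JDN 2426698.
The interval is |2426650 − 2426698| = 48 days.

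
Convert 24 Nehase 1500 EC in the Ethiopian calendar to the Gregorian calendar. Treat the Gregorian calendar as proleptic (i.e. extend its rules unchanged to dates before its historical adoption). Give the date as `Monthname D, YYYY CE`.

August 27, 1508 CE

Julian Day Number of the source date = 2272084.
Converting JDN 2272084 to the Gregorian calendar gives 27 August 1508 CE.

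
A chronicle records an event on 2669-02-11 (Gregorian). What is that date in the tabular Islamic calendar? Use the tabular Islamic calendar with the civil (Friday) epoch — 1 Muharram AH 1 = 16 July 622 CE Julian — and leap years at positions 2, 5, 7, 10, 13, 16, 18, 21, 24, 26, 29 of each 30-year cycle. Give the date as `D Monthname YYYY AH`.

18 Jumada al-Awwal 2110 AH

Julian Day Number of the source date = 2695934.
Converting JDN 2695934 to the tabular Islamic calendar gives 18 Jumada al-Awwal 2110 AH.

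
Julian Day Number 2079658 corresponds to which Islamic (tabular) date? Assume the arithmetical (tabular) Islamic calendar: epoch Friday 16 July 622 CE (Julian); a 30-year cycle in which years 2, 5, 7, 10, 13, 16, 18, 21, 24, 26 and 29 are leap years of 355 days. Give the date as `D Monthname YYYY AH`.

14 Rabi' al-Thani 371 AH

JDN 2079658 is 22 October 981 in the proleptic Gregorian calendar.
In the tabular Islamic calendar that day is 14 Rabi' al-Thani 371 AH.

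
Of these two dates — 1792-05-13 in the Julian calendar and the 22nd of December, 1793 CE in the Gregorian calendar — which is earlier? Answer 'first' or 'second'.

First date → JDN 2375719; second date → JDN 2376296.
JDN 2375719 < JDN 2376296, so the first date is earlier.

first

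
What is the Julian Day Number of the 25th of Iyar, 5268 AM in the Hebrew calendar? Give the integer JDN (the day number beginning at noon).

2271970

Equivalently 5 May 1508 (proleptic Gregorian).
JDN 2451545 is 1 January 2000 CE (Gregorian); the target day is −179575 days from there, so JDN = 2271970.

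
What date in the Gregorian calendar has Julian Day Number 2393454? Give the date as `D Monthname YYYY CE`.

Counting from JDN 2299161 = 15 Oct 1582 gives an offset of 94293 days.

14 December 1840 CE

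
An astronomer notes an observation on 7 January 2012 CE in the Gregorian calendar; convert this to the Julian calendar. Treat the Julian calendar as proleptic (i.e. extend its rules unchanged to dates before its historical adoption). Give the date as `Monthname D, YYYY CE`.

December 25, 2011 CE

For dates in this range the Gregorian date is 13 days ahead of the Julian.
7 January 2012 Gregorian − 13 days → 25 December 2011 Julian.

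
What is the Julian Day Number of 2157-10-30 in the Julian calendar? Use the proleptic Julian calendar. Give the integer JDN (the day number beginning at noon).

In the Gregorian calendar the same day is 13 November 2157.
JDN 2400001 is 17 November 1858 CE (Gregorian), MJD 0; the target day is +109204 days from there, so JDN = 2509205.

2509205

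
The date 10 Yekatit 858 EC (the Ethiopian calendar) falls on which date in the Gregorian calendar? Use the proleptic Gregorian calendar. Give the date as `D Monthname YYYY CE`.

Julian Day Number of the source date = 2037399.
Converting JDN 2037399 to the Gregorian calendar gives 8 February 866 CE.

8 February 866 CE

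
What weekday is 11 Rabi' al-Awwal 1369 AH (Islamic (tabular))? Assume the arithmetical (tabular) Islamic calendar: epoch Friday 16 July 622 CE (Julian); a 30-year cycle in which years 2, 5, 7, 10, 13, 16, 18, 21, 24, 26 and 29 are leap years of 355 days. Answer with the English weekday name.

Sunday

This is JDN 2433283 (1 January 1950 Gregorian).
2433283 ≡ 6 (mod 7); counting from Monday = 0 gives Sunday.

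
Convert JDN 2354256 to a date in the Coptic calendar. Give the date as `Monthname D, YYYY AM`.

The Gregorian equivalent of JDN 2354256 is 19 August 1733.
In the Coptic calendar that day is Mesori 15, 1449 AM.

Mesori 15, 1449 AM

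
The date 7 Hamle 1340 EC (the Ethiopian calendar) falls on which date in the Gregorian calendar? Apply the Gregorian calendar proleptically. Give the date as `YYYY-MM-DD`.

Both dates share Julian Day Number 2213597; in the Gregorian calendar that is 9 July 1348 CE.

1348-07-09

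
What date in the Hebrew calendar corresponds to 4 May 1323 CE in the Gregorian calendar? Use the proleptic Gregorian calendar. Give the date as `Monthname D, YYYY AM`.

Both dates share Julian Day Number 2204399; in the Hebrew calendar that is 20 Iyar 5083 AM.

Iyar 20, 5083 AM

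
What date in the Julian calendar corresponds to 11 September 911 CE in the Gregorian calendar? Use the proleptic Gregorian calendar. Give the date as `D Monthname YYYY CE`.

6 September 911 CE

At this point the Julian calendar is 5 days behind the Gregorian.
11 September 911 Gregorian − 5 days → 6 September 911 Julian.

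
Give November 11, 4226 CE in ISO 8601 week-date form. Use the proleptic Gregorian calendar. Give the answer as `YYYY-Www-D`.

4226-W45-6

The weekday is Saturday (ISO weekday 6).
That Saturday belongs to ISO week 45 of ISO year 4226.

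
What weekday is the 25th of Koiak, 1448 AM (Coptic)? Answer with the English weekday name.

Wednesday

In the Gregorian calendar this is 2 January 1732 (JDN 2353661).
2353661 ≡ 2 (mod 7); counting from Monday = 0 gives Wednesday.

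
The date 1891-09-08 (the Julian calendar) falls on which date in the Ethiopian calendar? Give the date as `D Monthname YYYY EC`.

10 Meskerem 1884 EC

The source date corresponds to 20 September 1891 in the Gregorian calendar (JDN 2411996).
That day falls on 10 Meskerem 1884 EC in the Ethiopian calendar.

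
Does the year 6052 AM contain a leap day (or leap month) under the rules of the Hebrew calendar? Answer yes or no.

Hebrew year 6052 is year 10 of its 19-year Metonic cycle; leap years are at positions 3, 6, 8, 11, 14, 17, 19, so it is a common year (12 months).

no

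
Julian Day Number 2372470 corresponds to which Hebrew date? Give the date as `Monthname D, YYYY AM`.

Tammuz 2, 5543 AM

JDN 2372470 is 2 July 1783 in the Gregorian calendar.
In the Hebrew calendar that day is Tammuz 2, 5543 AM.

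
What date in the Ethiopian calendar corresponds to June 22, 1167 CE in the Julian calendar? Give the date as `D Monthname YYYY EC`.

The source date corresponds to 29 June 1167 in the proleptic Gregorian calendar (JDN 2147477).
That day falls on 28 Sene 1159 EC in the Ethiopian calendar.

28 Sene 1159 EC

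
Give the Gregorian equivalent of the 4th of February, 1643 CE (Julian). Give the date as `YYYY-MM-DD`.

1643-02-14

At this point the Julian calendar is 10 days behind the Gregorian.
4 February 1643 Julian + 10 days → 14 February 1643 Gregorian.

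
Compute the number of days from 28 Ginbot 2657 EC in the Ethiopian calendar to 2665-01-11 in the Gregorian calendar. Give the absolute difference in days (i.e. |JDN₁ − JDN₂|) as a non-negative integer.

150

JDN of the first date = 2694592.
JDN of the second date = 2694442.
|2694442 − 2694592| = 150.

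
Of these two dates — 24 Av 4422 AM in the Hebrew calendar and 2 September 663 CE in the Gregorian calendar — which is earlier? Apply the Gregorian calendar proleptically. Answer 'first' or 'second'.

The two dates have Julian Day Numbers 1963079 and 1963460 respectively.
Since 1963079 < 1963460, the first date comes first.

first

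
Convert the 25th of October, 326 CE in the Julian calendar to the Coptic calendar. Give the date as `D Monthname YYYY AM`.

Both dates share Julian Day Number 1840427; in the Coptic calendar that is 28 Paopi 43 AM.

28 Paopi 43 AM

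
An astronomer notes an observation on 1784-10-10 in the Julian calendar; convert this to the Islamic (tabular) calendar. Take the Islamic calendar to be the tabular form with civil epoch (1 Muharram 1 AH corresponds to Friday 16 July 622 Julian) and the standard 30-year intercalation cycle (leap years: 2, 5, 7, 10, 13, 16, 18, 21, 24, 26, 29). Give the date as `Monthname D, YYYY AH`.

Dhu al-Hijjah 6, 1198 AH

The source date corresponds to 21 October 1784 in the Gregorian calendar (JDN 2372947).
That day falls on 6 Dhu al-Hijjah 1198 AH in the tabular Islamic calendar.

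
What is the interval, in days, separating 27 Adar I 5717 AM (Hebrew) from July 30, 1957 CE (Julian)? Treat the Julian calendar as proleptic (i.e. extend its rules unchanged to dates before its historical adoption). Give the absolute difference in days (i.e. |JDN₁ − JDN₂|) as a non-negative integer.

165

JDN of the first date = 2435898.
JDN of the second date = 2436063.
|2436063 − 2435898| = 165.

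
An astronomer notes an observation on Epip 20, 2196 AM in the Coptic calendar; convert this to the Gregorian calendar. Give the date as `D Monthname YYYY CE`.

Both dates share Julian Day Number 2627073; in the Gregorian calendar that is 30 July 2480 CE.

30 July 2480 CE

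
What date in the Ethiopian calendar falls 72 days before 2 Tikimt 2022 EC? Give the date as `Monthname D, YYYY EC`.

Hamle 25, 2021 EC

Counting 72 days back from JDN 2462422 reaches JDN 2462350, which is Hamle 25, 2021 EC.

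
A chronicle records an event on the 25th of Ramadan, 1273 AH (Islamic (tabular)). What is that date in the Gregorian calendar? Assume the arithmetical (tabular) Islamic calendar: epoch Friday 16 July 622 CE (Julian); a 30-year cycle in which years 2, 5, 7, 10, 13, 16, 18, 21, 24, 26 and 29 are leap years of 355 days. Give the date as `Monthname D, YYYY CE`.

May 19, 1857 CE

Both dates share Julian Day Number 2399454; in the Gregorian calendar that is 19 May 1857 CE.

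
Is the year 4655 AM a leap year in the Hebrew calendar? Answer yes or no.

Hebrew year 4655 is year 19 of its 19-year Metonic cycle; leap years are at positions 3, 6, 8, 11, 14, 17, 19, so it is a leap year (13 months).

yes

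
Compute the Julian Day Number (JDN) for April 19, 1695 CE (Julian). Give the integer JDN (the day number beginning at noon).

In the Gregorian calendar the same day is 29 April 1695.
JDN 2400001 is 17 November 1858 CE (Gregorian), MJD 0; the target day is −59736 days from there, so JDN = 2340265.

2340265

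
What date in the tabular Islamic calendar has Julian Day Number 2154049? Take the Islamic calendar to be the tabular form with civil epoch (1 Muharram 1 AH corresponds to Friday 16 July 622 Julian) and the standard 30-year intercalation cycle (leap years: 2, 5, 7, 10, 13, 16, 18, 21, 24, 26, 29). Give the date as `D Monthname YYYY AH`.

18 Rabi' al-Awwal 581 AH

The proleptic Gregorian equivalent of JDN 2154049 is 26 June 1185.
In the tabular Islamic calendar that day is 18 Rabi' al-Awwal 581 AH.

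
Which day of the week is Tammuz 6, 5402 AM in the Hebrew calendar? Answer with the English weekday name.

Equivalently 4 July 1642 Gregorian, JDN 2320973.
2320973 ≡ 4 (mod 7); counting from Monday = 0 gives Friday.

Friday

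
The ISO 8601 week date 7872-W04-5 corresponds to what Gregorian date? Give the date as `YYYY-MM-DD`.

ISO week 1 of 7872 is the week containing the first Thursday of 7872.
Week 4, day 5 (Friday) lands on 7872-01-26.

7872-01-26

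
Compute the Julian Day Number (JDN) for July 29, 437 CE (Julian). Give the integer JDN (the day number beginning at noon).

1880882

In the proleptic Gregorian calendar the same day is 30 July 437.
JDN 2299161 is 15 October 1582 CE (Gregorian); the target day is −418279 days from there, so JDN = 1880882.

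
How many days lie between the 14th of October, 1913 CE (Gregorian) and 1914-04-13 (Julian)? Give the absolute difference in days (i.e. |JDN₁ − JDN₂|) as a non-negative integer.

194

JDN of the first date = 2420055.
JDN of the second date = 2420249.
|2420249 − 2420055| = 194.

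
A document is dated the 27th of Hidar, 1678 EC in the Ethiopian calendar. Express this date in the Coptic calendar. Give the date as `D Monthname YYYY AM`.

Julian Day Number of the source date = 2336831.
Converting JDN 2336831 to the Coptic calendar gives 27 Hathor 1402 AM.

27 Hathor 1402 AM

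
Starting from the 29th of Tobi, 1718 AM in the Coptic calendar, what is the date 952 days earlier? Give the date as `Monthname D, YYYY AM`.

JDN of the 29th of Tobi, 1718 AM = 2452312.
2452312 − 952 = 2451360.
JDN 2451360 in the Coptic calendar is Paoni 23, 1715 AM.

Paoni 23, 1715 AM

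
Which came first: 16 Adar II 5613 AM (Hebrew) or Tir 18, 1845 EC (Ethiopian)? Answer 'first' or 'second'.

second

First date → JDN 2397939; second date → JDN 2397879.
JDN 2397879 < JDN 2397939, so the second date is earlier.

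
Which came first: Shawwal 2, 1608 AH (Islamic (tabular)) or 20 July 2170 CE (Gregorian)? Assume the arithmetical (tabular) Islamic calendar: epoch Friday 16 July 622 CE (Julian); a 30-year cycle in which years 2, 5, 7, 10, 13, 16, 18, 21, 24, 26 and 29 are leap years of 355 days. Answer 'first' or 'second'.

Converting both to JDN: 2518174 vs 2513837; the smaller is the second.

second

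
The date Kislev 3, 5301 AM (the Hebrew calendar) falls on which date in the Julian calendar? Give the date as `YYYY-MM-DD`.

1540-11-03

The source date corresponds to 13 November 1540 in the proleptic Gregorian calendar (JDN 2283850).
That day falls on 3 November 1540 CE in the Julian calendar.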